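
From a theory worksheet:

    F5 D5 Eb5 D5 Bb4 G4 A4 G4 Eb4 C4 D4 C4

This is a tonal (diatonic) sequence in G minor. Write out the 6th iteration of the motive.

G2 Eb2 F2 Eb2

Unit = 4 notes; the statements start on F5, Bb4, Eb4, moving down a 5th each time.
Carrying on: A3 → D3 → G2.
Statement 6 starts on G2 and keeps the same diatonic contour: G2 Eb2 F2 Eb2.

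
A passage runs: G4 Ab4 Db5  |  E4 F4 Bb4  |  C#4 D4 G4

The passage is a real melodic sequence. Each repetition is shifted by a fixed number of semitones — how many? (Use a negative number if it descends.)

Unit = 3 notes; the statements start on G4, E4, C#4, moving down a 3rd each time.
G4 to E4 spans -3 semitones.

-3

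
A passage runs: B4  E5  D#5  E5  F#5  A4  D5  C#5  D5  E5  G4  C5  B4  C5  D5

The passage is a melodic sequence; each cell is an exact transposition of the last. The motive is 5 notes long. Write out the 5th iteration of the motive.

Eb4 Ab4 G4 Ab4 Bb4

With a 5-note motive the entries are B4, A4, G4, each down a 2nd from the previous.
Carrying on: F4 → Eb4.
So cell 5 is Eb4 Ab4 G4 Ab4 Bb4.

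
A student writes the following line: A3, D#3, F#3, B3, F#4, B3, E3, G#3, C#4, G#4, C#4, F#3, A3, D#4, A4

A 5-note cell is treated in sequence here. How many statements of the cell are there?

3

15 notes in groups of 5 gives 15/5 = 3 statements.
Starts: A3, B3, C#4 — each up a 2nd.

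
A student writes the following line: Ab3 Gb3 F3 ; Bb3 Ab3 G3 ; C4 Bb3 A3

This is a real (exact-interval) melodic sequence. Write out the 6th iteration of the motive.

F#4 E4 D#4

With a 3-note motive the entries are Ab3, Bb3, C4, each up a 2nd from the previous.
Extending up a 2nd: D4 → E4 → F#4.
From F#4 the exact shape gives F#4 E4 D#4.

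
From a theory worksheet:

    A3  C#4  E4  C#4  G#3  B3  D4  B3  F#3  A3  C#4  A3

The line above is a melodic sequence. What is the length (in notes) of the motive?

4

Try groups of 4 (3 cells in 12 notes):
A3 C#4 E4 C#4 | G#3 B3 D4 B3 | F#3 A3 C#4 A3
That's a consistent down a 2nd shift per cell, and no other grouping gives one.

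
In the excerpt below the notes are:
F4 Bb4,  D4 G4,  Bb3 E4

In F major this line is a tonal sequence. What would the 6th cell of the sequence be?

With a 2-note motive the entries are F4, D4, Bb3, each down a 3rd from the previous.
Continuing the starts: G3 → E3 → C3.
Statement 6 starts on C3 and keeps the same diatonic contour: C3 F3.

C3 F3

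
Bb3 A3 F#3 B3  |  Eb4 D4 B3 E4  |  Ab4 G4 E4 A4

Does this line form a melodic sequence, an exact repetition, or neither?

Each 4-note cell is the previous one transposed up a 4th.

sequence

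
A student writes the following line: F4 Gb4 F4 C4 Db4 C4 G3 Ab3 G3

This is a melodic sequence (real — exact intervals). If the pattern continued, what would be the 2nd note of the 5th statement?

Bb2

With 3-note cells, note 2 of each statement runs Gb4, Db4, Ab3.
Carrying that down a 4th forward: Eb3 → Bb2.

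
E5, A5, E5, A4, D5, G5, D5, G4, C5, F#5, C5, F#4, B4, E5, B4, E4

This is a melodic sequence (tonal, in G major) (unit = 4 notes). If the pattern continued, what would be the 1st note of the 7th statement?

F#4

Grouping in 4s, the 1st note of each cell is E5, D5, C5, B4.
Each moves down a 2nd. Continuing: A4 → G4 → F#4.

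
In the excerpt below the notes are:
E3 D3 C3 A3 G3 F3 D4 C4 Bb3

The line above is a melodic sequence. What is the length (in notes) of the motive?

Try groups of 3 (3 cells in 9 notes):
E3 D3 C3 | A3 G3 F3 | D4 C4 Bb3
That's a consistent up a 4th shift per cell, and no other grouping gives one.

3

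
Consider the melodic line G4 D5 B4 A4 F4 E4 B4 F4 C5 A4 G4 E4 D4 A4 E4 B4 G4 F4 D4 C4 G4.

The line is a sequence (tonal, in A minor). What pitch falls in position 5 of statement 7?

With 7-note cells, note 5 of each statement runs F4, E4, D4.
Carrying that down a 2nd forward: C4 → B3 → A3 → G3.

G3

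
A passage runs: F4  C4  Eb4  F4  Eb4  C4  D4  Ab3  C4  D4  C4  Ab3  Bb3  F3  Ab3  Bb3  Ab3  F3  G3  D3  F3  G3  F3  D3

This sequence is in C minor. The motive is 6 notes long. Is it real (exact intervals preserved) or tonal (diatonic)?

Every note is diatonic to C minor.
Cell 1 has -5 semitones from note 1 to 2, but cell 2 has -6 — the interval quality changes while the contour stays the same, which is the hallmark of a tonal sequence.

tonal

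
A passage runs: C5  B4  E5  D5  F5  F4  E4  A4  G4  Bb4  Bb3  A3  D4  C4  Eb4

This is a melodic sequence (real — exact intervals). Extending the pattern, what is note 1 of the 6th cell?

Db2

The unit is 5 notes. Position-1 pitches of the 3 shown cells: C5, F4, Bb3.
Each moves down a 5th. Continuing: Eb3 → Ab2 → Db2.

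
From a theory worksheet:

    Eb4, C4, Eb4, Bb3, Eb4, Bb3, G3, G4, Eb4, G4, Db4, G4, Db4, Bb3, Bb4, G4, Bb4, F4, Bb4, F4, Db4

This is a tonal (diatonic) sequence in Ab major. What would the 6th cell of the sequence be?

Taking 7-note groups, the heads are Eb4, G4, Bb4: the pattern moves up a 3rd.
Carrying on: Db5 → F5 → Ab5.
From Ab5 the diatonic shape gives Ab5 F5 Ab5 Eb5 Ab5 Eb5 C5.

Ab5 F5 Ab5 Eb5 Ab5 Eb5 C5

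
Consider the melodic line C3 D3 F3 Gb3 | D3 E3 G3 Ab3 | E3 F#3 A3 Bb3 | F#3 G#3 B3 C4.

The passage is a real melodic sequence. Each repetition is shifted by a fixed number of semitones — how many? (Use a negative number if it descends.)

The 4-note cells begin on C3, D3, E3, F#3 — each up a 2nd from the last.
C3 to D3 spans +2 semitones.

2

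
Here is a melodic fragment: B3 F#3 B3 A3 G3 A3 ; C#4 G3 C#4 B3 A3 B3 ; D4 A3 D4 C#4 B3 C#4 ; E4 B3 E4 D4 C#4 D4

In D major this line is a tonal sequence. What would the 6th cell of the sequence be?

G4 D4 G4 F#4 E4 F#4

Taking 6-note groups, the heads are B3, C#4, D4, E4: the pattern moves up a 2nd.
Continuing the starts: F#4 → G4.
So cell 6 is G4 D4 G4 F#4 E4 F#4.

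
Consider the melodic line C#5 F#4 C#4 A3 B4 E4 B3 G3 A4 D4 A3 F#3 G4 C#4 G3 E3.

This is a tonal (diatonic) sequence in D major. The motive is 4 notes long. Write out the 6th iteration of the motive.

Unit = 4 notes; the statements start on C#5, B4, A4, G4, moving down a 2nd each time.
Continuing the starts: F#4 → E4.
So cell 6 is E4 A3 E3 C#3.

E4 A3 E3 C#3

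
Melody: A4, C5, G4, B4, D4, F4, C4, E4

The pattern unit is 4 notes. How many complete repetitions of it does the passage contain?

8 notes in groups of 4 gives 8/4 = 2 statements.
Starts: A4, D4 — each down a 5th.

2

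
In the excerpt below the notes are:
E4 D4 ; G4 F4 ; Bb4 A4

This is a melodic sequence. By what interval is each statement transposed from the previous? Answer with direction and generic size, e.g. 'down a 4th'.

up a 3rd

Taking 2-note groups, the heads are E4, G4, Bb4: the pattern moves up a 3rd.
E4 to G4 is up a 3rd.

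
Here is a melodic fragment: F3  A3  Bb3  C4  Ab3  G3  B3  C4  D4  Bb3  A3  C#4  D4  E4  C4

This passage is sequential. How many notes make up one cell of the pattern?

5

There are 15 notes; a 5-note unit gives 3 cells:
F3 A3 Bb3 C4 Ab3 | G3 B3 C4 D4 Bb3 | A3 C#4 D4 E4 C4
Every group is a transposition up a 2nd of the one before; no shorter unit works.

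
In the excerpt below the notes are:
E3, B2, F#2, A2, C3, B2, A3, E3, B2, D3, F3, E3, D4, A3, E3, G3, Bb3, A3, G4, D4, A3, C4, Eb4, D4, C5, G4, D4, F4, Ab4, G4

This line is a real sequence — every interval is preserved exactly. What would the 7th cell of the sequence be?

Bb5 F5 C5 Eb5 Gb5 F5

Taking 6-note groups, the heads are E3, A3, D4, G4, C5: the pattern moves up a 4th.
Carrying on: F5 → Bb5.
From Bb5 the exact shape gives Bb5 F5 C5 Eb5 Gb5 F5.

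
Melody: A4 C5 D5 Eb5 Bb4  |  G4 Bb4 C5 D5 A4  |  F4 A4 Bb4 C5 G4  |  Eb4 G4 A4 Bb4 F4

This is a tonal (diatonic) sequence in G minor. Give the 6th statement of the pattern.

With a 5-note motive the entries are A4, G4, F4, Eb4, each down a 2nd from the previous.
Continuing the starts: D4 → C4.
Statement 6 starts on C4 and keeps the same diatonic contour: C4 Eb4 F4 G4 D4.

C4 Eb4 F4 G4 D4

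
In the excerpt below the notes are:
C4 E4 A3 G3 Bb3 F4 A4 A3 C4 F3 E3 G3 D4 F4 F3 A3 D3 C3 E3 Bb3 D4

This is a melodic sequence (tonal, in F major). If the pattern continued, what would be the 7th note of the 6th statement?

E3

Grouping in 7s, the 7th note of each cell is A4, F4, D4.
Extending down a 3rd: Bb3 → G3 → E3.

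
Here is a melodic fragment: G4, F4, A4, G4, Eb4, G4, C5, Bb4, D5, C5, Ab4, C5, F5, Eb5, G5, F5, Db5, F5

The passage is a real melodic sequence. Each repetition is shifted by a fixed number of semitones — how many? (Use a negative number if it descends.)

5

With a 6-note motive the entries are G4, C5, F5, each up a 4th from the previous.
G4 to C5 spans +5 semitones.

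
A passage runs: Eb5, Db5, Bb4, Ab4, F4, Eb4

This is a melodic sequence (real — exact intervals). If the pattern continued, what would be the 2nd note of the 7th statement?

The unit is 2 notes. Position-2 pitches of the 3 shown cells: Db5, Ab4, Eb4.
Extending down a 4th: Bb3 → F3 → C3 → G2.

G2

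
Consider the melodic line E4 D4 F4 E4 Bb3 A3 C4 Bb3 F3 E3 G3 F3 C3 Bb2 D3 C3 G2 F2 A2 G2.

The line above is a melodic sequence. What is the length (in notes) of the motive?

Try groups of 4 (5 cells in 20 notes):
E4 D4 F4 E4 | Bb3 A3 C4 Bb3 | F3 E3 G3 F3 | C3 Bb2 D3 C3 | G2 F2 A2 G2
Each cell is the previous one down a 4th — so the unit is 4 notes.

4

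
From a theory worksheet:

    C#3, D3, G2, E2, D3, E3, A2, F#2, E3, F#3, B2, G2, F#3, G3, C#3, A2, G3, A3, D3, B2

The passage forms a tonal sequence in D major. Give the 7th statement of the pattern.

The 4-note cells begin on C#3, D3, E3, F#3, G3 — each up a 2nd from the last.
Extending up a 2nd: A3 → B3.
Statement 7 starts on B3 and keeps the same diatonic contour: B3 C#4 F#3 D3.

B3 C#4 F#3 D3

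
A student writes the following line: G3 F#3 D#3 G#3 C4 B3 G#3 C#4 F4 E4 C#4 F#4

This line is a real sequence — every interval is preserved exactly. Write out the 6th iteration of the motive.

Unit = 4 notes; the statements start on G3, C4, F4, moving up a 4th each time.
Carrying on: Bb4 → Eb5 → Ab5.
From Ab5 the exact shape gives Ab5 G5 E5 A5.

Ab5 G5 E5 A5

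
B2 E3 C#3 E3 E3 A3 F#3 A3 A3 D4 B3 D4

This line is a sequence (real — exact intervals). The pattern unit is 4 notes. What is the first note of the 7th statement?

F5

Unit = 4 notes; the statements start on B2, E3, A3, moving up a 4th each time.
Extending the heads up a 4th: D4 → G4 → C5 → F5.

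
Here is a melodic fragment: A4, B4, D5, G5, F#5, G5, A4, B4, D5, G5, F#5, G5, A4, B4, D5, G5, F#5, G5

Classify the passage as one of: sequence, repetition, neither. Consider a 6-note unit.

Each 6-note cell is identical (A4 B4 D5 G5 F#5 G5), restated at the same pitch.

repetition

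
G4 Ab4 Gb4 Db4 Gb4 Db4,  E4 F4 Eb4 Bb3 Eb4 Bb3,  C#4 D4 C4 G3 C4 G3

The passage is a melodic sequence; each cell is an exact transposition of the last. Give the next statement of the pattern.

Taking 6-note groups, the heads are G4, E4, C#4: the pattern moves down a 3rd.
So cell 4 is A#3 B3 A3 E3 A3 E3.

A#3 B3 A3 E3 A3 E3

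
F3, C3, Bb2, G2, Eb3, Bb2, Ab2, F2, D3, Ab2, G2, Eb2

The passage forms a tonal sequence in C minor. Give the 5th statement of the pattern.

Unit = 4 notes; the statements start on F3, Eb3, D3, moving down a 2nd each time.
Continuing the starts: C3 → Bb2.
So cell 5 is Bb2 F2 Eb2 C2.

Bb2 F2 Eb2 C2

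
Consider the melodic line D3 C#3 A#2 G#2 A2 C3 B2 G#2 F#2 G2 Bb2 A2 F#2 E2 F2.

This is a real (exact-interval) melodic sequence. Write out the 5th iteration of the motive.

The 5-note cells begin on D3, C3, Bb2 — each down a 2nd from the last.
Continuing the starts: Ab2 → Gb2.
Statement 5 starts on Gb2 and keeps the same exact contour: Gb2 F2 D2 C2 Db2.

Gb2 F2 D2 C2 Db2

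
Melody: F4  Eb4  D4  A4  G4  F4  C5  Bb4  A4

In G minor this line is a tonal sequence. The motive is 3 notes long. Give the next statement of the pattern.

Eb5 D5 C5

Taking 3-note groups, the heads are F4, A4, C5: the pattern moves up a 3rd.
Statement 4 starts on Eb5 and keeps the same diatonic contour: Eb5 D5 C5.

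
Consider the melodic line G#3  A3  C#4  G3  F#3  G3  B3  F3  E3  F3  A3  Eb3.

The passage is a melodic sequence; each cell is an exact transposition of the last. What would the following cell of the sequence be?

D3 Eb3 G3 Db3

The 4-note cells begin on G#3, F#3, E3 — each down a 2nd from the last.
Statement 4 starts on D3 and keeps the same exact contour: D3 Eb3 G3 Db3.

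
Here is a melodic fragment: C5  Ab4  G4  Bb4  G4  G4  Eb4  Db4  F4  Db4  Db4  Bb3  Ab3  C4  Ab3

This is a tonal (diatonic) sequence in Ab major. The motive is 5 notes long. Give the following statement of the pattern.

Taking 5-note groups, the heads are C5, G4, Db4: the pattern moves down a 4th.
Statement 4 starts on Ab3 and keeps the same diatonic contour: Ab3 F3 Eb3 G3 Eb3.

Ab3 F3 Eb3 G3 Eb3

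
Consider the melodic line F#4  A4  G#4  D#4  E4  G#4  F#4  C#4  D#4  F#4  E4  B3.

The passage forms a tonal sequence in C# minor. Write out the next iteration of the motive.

C#4 E4 D#4 A3

With a 4-note motive the entries are F#4, E4, D#4, each down a 2nd from the previous.
So cell 4 is C#4 E4 D#4 A3.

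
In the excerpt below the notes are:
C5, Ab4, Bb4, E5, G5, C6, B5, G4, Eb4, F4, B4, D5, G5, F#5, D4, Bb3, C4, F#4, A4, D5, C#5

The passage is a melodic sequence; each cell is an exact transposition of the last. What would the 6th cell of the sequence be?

Taking 7-note groups, the heads are C5, G4, D4: the pattern moves down a 4th.
Continuing the starts: A3 → E3 → B2.
Statement 6 starts on B2 and keeps the same exact contour: B2 G2 A2 D#3 F#3 B3 A#3.

B2 G2 A2 D#3 F#3 B3 A#3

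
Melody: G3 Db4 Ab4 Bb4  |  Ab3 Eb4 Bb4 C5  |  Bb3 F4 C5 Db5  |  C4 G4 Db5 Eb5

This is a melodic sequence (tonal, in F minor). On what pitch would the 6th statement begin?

Eb4

Unit = 4 notes; the statements start on G3, Ab3, Bb3, C4, moving up a 2nd each time.
Continuing: Db4 → Eb4. Statement 6 starts on Eb4.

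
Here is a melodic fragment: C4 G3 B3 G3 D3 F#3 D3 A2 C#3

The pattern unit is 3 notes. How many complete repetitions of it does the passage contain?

9 notes in groups of 3 gives 9/3 = 3 statements.
Starts: C4, G3, D3 — each down a 4th.

3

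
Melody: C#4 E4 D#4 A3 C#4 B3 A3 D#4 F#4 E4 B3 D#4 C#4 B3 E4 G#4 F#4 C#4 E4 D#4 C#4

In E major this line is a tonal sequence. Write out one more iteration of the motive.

F#4 A4 G#4 D#4 F#4 E4 D#4

Unit = 7 notes; the statements start on C#4, D#4, E4, moving up a 2nd each time.
From F#4 the diatonic shape gives F#4 A4 G#4 D#4 F#4 E4 D#4.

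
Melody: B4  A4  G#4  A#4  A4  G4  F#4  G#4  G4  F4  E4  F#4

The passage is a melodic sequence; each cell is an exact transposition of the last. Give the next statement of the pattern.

Unit = 4 notes; the statements start on B4, A4, G4, moving down a 2nd each time.
Statement 4 starts on F4 and keeps the same exact contour: F4 Eb4 D4 E4.

F4 Eb4 D4 E4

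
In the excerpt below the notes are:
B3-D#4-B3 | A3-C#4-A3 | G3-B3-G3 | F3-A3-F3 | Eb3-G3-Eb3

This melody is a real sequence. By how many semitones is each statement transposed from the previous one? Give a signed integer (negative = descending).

Unit = 3 notes; the statements start on B3, A3, G3, F3, Eb3, moving down a 2nd each time.
B3 to A3 spans -2 semitones.

-2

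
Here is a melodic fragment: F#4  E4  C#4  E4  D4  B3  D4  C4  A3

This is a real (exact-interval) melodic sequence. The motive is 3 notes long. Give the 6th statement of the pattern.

Ab3 Gb3 Eb3

Unit = 3 notes; the statements start on F#4, E4, D4, moving down a 2nd each time.
Continuing the starts: C4 → Bb3 → Ab3.
So cell 6 is Ab3 Gb3 Eb3.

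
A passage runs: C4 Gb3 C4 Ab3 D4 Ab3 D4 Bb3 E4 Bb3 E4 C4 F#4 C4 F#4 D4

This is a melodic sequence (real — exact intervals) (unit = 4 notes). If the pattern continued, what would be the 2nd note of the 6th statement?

Grouping in 4s, the 2nd note of each cell is Gb3, Ab3, Bb3, C4.
Carrying that up a 2nd forward: D4 → E4.

E4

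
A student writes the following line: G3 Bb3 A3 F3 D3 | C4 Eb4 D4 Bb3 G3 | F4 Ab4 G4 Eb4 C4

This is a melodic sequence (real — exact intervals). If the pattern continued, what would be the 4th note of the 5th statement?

The unit is 5 notes. Position-4 pitches of the 3 shown cells: F3, Bb3, Eb4.
Each moves up a 4th. Continuing: Ab4 → Db5.

Db5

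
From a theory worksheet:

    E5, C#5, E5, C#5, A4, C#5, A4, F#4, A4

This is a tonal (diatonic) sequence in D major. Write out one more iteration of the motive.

With a 3-note motive the entries are E5, C#5, A4, each down a 3rd from the previous.
From F#4 the diatonic shape gives F#4 D4 F#4.

F#4 D4 F#4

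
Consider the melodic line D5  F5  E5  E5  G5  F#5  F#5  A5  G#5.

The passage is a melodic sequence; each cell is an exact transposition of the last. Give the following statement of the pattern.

The 3-note cells begin on D5, E5, F#5 — each up a 2nd from the last.
Statement 4 starts on G#5 and keeps the same exact contour: G#5 B5 A#5.

G#5 B5 A#5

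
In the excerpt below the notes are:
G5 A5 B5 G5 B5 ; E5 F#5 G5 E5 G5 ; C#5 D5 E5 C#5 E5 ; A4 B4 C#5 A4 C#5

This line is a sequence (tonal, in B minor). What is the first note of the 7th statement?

Taking 5-note groups, the heads are G5, E5, C#5, A4: the pattern moves down a 3rd.
Extending the heads down a 3rd: F#4 → D4 → B3.

B3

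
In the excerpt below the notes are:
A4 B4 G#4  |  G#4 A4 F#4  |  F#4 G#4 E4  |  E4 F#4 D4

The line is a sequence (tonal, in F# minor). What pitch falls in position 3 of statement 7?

Grouping in 3s, the 3rd note of each cell is G#4, F#4, E4, D4.
Extending down a 2nd: C#4 → B3 → A3.

A3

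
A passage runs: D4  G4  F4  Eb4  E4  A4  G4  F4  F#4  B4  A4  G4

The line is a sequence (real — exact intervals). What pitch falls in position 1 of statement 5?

A#4

Grouping in 4s, the 1st note of each cell is D4, E4, F#4.
Each moves up a 2nd. Continuing: G#4 → A#4.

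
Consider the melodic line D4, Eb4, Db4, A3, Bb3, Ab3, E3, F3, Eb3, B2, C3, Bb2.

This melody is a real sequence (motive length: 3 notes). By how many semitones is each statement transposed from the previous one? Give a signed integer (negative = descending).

With a 3-note motive the entries are D4, A3, E3, B2, each down a 4th from the previous.
D4→A3 is 57 − 62 = -5 semitones.

-5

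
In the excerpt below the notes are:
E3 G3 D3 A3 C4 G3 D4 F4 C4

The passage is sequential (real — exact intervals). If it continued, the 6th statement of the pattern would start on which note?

The 3-note cells begin on E3, A3, D4 — each up a 4th from the last.
Continuing: G4 → C5 → F5. Statement 6 starts on F5.

F5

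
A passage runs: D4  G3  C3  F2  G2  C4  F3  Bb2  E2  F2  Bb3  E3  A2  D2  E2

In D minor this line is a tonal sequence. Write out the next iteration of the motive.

Taking 5-note groups, the heads are D4, C4, Bb3: the pattern moves down a 2nd.
Statement 4 starts on A3 and keeps the same diatonic contour: A3 D3 G2 C2 D2.

A3 D3 G2 C2 D2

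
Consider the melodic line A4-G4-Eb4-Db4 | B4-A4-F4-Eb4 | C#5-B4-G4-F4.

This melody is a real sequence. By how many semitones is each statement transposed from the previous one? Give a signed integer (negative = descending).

2

With a 4-note motive the entries are A4, B4, C#5, each up a 2nd from the previous.
A4 to B4 spans +2 semitones.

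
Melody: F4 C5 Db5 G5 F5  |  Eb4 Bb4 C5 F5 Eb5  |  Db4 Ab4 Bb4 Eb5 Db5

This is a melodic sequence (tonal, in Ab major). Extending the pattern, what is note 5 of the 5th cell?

Bb4

Grouping in 5s, the 5th note of each cell is F5, Eb5, Db5.
Extending down a 2nd: C5 → Bb4.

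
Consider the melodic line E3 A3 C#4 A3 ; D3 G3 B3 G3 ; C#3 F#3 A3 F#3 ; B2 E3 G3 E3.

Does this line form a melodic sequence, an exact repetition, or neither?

Each 4-note cell is the previous one transposed down a 2nd.

sequence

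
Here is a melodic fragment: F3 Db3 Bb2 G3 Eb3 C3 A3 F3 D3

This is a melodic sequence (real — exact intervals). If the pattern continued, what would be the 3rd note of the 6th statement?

Grouping in 3s, the 3rd note of each cell is Bb2, C3, D3.
Carrying that up a 2nd forward: E3 → F#3 → G#3.

G#3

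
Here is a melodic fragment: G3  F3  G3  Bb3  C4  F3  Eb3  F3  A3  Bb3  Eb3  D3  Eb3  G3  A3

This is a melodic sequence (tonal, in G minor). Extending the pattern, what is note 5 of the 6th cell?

Grouping in 5s, the 5th note of each cell is C4, Bb3, A3.
Each moves down a 2nd. Continuing: G3 → F3 → Eb3.

Eb3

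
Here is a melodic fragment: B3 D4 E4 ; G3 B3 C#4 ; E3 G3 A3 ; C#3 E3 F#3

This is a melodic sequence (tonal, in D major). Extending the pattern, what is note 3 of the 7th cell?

With 3-note cells, note 3 of each statement runs E4, C#4, A3, F#3.
Each moves down a 3rd. Continuing: D3 → B2 → G2.

G2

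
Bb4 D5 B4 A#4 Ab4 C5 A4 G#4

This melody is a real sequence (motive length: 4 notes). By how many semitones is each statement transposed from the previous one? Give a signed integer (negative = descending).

The 4-note cells begin on Bb4, Ab4 — each down a 2nd from the last.
Bb4→Ab4 is 68 − 70 = -2 semitones.

-2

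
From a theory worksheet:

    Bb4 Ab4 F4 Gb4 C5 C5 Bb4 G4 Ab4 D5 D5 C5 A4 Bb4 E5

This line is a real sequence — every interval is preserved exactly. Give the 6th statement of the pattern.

With a 5-note motive the entries are Bb4, C5, D5, each up a 2nd from the previous.
Carrying on: E5 → F#5 → G#5.
Statement 6 starts on G#5 and keeps the same exact contour: G#5 F#5 D#5 E5 A#5.

G#5 F#5 D#5 E5 A#5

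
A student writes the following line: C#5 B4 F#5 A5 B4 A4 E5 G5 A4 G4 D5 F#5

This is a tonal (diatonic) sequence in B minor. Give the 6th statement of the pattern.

E4 D4 A4 C#5

Unit = 4 notes; the statements start on C#5, B4, A4, moving down a 2nd each time.
Continuing the starts: G4 → F#4 → E4.
From E4 the diatonic shape gives E4 D4 A4 C#5.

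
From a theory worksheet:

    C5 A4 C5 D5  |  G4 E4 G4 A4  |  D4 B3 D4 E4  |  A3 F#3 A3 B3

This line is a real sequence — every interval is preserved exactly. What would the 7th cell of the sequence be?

With a 4-note motive the entries are C5, G4, D4, A3, each down a 4th from the previous.
Continuing the starts: E3 → B2 → F#2.
So cell 7 is F#2 D#2 F#2 G#2.

F#2 D#2 F#2 G#2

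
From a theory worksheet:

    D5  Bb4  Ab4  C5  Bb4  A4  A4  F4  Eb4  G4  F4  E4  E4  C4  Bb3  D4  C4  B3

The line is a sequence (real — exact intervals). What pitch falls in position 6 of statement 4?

F#3

Grouping in 6s, the 6th note of each cell is A4, E4, B3.
From B3, down a 4th gives F#3.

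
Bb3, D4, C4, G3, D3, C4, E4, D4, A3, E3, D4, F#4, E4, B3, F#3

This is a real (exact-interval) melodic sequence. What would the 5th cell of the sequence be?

F#4 A#4 G#4 D#4 A#3

Unit = 5 notes; the statements start on Bb3, C4, D4, moving up a 2nd each time.
Carrying on: E4 → F#4.
Statement 5 starts on F#4 and keeps the same exact contour: F#4 A#4 G#4 D#4 A#3.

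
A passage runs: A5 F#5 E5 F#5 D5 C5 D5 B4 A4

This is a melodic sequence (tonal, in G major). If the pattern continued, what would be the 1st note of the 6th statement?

E4

The unit is 3 notes. Position-1 pitches of the 3 shown cells: A5, F#5, D5.
Extending down a 3rd: B4 → G4 → E4.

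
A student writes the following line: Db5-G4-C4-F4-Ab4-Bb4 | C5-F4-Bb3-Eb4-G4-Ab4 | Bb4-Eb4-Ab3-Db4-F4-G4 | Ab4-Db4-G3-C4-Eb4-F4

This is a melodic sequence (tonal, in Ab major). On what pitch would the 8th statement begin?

Unit = 6 notes; the statements start on Db5, C5, Bb4, Ab4, moving down a 2nd each time.
Continuing: G4 → F4 → Eb4 → Db4. Statement 8 starts on Db4.

Db4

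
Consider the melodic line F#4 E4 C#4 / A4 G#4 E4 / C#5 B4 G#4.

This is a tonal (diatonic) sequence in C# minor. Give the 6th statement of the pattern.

Taking 3-note groups, the heads are F#4, A4, C#5: the pattern moves up a 3rd.
Extending up a 3rd: E5 → G#5 → B5.
From B5 the diatonic shape gives B5 A5 F#5.

B5 A5 F#5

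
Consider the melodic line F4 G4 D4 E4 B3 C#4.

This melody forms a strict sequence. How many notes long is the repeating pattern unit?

2

Try groups of 2 (3 cells in 6 notes):
F4 G4 | D4 E4 | B3 C#4
Each cell is the previous one down a 3rd — so the unit is 2 notes.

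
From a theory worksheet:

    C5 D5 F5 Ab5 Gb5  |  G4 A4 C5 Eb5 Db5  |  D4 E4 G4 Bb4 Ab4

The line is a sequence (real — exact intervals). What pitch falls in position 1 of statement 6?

B2

Grouping in 5s, the 1st note of each cell is C5, G4, D4.
Extending down a 4th: A3 → E3 → B2.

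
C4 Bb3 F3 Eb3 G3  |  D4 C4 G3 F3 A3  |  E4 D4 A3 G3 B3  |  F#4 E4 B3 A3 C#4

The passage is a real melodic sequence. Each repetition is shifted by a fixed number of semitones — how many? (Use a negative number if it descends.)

2

The 5-note cells begin on C4, D4, E4, F#4 — each up a 2nd from the last.
C4→D4 is 62 − 60 = 2 semitones.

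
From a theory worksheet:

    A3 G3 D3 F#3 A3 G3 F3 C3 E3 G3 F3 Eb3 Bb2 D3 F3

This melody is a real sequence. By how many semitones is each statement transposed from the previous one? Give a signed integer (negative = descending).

-2

With a 5-note motive the entries are A3, G3, F3, each down a 2nd from the previous.
Counting half-steps from A3 to G3: -2.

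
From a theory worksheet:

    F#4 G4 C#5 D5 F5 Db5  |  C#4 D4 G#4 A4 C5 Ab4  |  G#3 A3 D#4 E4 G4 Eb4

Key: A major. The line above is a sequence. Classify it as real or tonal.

real

Each cell has the same semitone pattern (1, 6, 1, 3, -4) — intervals are preserved exactly.
And G4 lies outside A major, so the sequence is real rather than tonal.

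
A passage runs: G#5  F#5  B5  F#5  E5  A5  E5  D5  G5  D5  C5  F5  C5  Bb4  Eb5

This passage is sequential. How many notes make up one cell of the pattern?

3

15 notes total. Splitting into 5 groups of 3:
G#5 F#5 B5 | F#5 E5 A5 | E5 D5 G5 | D5 C5 F5 | C5 Bb4 Eb5
Every group is a transposition down a 2nd of the one before; no shorter unit works.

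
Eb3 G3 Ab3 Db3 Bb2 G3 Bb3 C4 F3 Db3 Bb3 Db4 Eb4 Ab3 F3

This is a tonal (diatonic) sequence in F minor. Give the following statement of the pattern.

Db4 F4 G4 C4 Ab3

Taking 5-note groups, the heads are Eb3, G3, Bb3: the pattern moves up a 3rd.
From Db4 the diatonic shape gives Db4 F4 G4 C4 Ab3.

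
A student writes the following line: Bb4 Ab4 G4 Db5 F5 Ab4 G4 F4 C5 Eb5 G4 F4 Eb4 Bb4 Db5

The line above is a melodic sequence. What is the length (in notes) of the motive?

15 notes total. Splitting into 3 groups of 5:
Bb4 Ab4 G4 Db5 F5 | Ab4 G4 F4 C5 Eb5 | G4 F4 Eb4 Bb4 Db5
Every group is a transposition down a 2nd of the one before; no shorter unit works.

5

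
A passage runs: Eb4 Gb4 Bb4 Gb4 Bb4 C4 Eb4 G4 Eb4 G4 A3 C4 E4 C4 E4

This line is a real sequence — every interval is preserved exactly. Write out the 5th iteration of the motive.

Taking 5-note groups, the heads are Eb4, C4, A3: the pattern moves down a 3rd.
Carrying on: F#3 → D#3.
From D#3 the exact shape gives D#3 F#3 A#3 F#3 A#3.

D#3 F#3 A#3 F#3 A#3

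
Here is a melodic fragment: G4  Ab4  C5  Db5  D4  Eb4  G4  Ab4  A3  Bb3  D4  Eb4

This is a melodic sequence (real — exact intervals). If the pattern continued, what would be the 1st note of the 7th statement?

C#2

The unit is 4 notes. Position-1 pitches of the 3 shown cells: G4, D4, A3.
Extending down a 4th: E3 → B2 → F#2 → C#2.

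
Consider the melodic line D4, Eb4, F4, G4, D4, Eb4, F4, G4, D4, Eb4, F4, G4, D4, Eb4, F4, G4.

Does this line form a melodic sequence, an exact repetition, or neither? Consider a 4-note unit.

Each 4-note cell is identical (D4 Eb4 F4 G4), restated at the same pitch.

repetition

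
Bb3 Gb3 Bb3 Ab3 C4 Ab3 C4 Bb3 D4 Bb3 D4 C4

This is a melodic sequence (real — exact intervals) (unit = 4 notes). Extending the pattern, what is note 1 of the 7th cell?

A#4

With 4-note cells, note 1 of each statement runs Bb3, C4, D4.
Each moves up a 2nd. Continuing: E4 → F#4 → G#4 → A#4.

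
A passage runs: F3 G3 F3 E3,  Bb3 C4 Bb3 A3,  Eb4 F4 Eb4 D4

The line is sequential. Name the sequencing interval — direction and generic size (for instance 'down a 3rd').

The 4-note cells begin on F3, Bb3, Eb4 — each up a 4th from the last.
F3 to Bb3 is up a 4th.

up a 4th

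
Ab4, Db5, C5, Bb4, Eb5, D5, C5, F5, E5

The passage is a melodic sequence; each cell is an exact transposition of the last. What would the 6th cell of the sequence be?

Unit = 3 notes; the statements start on Ab4, Bb4, C5, moving up a 2nd each time.
Continuing the starts: D5 → E5 → F#5.
Statement 6 starts on F#5 and keeps the same exact contour: F#5 B5 A#5.

F#5 B5 A#5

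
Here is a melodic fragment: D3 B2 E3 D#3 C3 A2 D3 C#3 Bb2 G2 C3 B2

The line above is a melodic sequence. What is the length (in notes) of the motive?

12 notes total. Splitting into 3 groups of 4:
D3 B2 E3 D#3 | C3 A2 D3 C#3 | Bb2 G2 C3 B2
Every group is a transposition down a 2nd of the one before; no shorter unit works.

4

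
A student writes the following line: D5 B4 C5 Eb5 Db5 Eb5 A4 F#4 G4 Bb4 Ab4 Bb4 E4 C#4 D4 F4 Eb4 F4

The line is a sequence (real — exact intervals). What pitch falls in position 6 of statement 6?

The unit is 6 notes. Position-6 pitches of the 3 shown cells: Eb5, Bb4, F4.
Extending down a 4th: C4 → G3 → D3.

D3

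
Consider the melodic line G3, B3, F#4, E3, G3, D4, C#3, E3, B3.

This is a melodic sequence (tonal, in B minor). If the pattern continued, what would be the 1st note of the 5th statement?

F#2

The unit is 3 notes. Position-1 pitches of the 3 shown cells: G3, E3, C#3.
Carrying that down a 3rd forward: A2 → F#2.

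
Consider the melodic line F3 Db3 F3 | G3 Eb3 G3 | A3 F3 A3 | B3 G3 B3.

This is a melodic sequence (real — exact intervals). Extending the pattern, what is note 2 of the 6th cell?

The unit is 3 notes. Position-2 pitches of the 4 shown cells: Db3, Eb3, F3, G3.
Carrying that up a 2nd forward: A3 → B3.

B3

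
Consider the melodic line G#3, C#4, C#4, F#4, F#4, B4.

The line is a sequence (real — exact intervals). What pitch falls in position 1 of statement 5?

E5

The unit is 2 notes. Position-1 pitches of the 3 shown cells: G#3, C#4, F#4.
Each moves up a 4th. Continuing: B4 → E5.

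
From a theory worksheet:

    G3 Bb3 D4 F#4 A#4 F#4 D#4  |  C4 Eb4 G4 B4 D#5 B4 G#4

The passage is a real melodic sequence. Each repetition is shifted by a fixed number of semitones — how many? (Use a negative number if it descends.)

Taking 7-note groups, the heads are G3, C4: the pattern moves up a 4th.
G3 to C4 spans +5 semitones.

5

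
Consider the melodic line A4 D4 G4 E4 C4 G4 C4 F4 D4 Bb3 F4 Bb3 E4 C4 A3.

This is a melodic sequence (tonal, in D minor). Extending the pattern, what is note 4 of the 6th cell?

The unit is 5 notes. Position-4 pitches of the 3 shown cells: E4, D4, C4.
Each moves down a 2nd. Continuing: Bb3 → A3 → G3.

G3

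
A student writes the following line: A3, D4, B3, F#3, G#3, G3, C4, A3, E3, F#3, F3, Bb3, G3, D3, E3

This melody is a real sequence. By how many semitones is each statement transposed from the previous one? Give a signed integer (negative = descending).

-2

Taking 5-note groups, the heads are A3, G3, F3: the pattern moves down a 2nd.
Counting half-steps from A3 to G3: -2.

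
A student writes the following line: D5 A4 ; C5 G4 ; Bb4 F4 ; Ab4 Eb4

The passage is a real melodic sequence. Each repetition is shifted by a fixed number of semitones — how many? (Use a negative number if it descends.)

The 2-note cells begin on D5, C5, Bb4, Ab4 — each down a 2nd from the last.
D5→C5 is 72 − 74 = -2 semitones.

-2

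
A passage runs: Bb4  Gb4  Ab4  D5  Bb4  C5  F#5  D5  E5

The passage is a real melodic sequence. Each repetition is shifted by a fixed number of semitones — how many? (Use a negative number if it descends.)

Taking 3-note groups, the heads are Bb4, D5, F#5: the pattern moves up a 3rd.
Bb4→D5 is 74 − 70 = 4 semitones.

4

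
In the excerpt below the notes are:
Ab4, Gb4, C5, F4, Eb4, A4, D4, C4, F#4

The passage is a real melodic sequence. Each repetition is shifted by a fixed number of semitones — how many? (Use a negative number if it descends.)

The 3-note cells begin on Ab4, F4, D4 — each down a 3rd from the last.
Ab4 to F4 spans -3 semitones.

-3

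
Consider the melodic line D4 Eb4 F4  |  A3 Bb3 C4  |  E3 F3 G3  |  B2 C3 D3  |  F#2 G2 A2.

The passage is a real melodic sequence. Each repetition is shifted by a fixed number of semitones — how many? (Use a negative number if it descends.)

Taking 3-note groups, the heads are D4, A3, E3, B2, F#2: the pattern moves down a 4th.
Counting half-steps from D4 to A3: -5.

-5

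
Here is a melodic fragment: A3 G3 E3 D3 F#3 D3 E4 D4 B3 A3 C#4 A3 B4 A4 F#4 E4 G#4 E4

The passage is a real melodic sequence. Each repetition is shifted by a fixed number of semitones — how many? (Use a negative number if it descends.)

Unit = 6 notes; the statements start on A3, E4, B4, moving up a 5th each time.
A3→E4 is 64 − 57 = 7 semitones.

7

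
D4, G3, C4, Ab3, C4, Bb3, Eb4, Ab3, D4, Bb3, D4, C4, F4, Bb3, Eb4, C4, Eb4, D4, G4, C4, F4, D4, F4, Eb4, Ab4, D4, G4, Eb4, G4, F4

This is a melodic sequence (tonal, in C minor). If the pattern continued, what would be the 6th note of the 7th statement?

With 6-note cells, note 6 of each statement runs Bb3, C4, D4, Eb4, F4.
Carrying that up a 2nd forward: G4 → Ab4.

Ab4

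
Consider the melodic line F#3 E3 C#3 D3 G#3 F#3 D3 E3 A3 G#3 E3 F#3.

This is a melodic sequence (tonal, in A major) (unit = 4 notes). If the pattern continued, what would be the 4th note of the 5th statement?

A3

The unit is 4 notes. Position-4 pitches of the 3 shown cells: D3, E3, F#3.
Extending up a 2nd: G#3 → A3.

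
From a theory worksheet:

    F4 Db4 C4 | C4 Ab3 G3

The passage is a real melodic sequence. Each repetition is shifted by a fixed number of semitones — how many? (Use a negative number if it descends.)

-5

The 3-note cells begin on F4, C4 — each down a 4th from the last.
F4→C4 is 60 − 65 = -5 semitones.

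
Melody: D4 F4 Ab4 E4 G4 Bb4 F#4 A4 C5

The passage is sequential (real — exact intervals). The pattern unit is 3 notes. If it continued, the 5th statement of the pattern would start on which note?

A#4

The 3-note cells begin on D4, E4, F#4 — each up a 2nd from the last.
Extending the heads up a 2nd: G#4 → A#4.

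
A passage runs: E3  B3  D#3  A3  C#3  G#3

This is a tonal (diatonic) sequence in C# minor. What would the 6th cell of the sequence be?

Unit = 2 notes; the statements start on E3, D#3, C#3, moving down a 2nd each time.
Extending down a 2nd: B2 → A2 → G#2.
Statement 6 starts on G#2 and keeps the same diatonic contour: G#2 D#3.

G#2 D#3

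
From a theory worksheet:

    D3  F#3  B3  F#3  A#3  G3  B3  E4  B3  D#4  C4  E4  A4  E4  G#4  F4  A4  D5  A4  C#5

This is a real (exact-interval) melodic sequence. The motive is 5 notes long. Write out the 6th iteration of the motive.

Eb5 G5 C6 G5 B5

Taking 5-note groups, the heads are D3, G3, C4, F4: the pattern moves up a 4th.
Extending up a 4th: Bb4 → Eb5.
Statement 6 starts on Eb5 and keeps the same exact contour: Eb5 G5 C6 G5 B5.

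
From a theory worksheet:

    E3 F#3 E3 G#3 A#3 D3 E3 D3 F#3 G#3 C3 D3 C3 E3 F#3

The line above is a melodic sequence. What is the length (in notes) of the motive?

5

15 notes total. Splitting into 3 groups of 5:
E3 F#3 E3 G#3 A#3 | D3 E3 D3 F#3 G#3 | C3 D3 C3 E3 F#3
Every group is a transposition down a 2nd of the one before; no shorter unit works.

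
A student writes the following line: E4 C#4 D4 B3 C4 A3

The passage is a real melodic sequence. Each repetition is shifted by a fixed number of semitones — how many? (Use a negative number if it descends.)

-2

With a 2-note motive the entries are E4, D4, C4, each down a 2nd from the previous.
E4 to D4 spans -2 semitones.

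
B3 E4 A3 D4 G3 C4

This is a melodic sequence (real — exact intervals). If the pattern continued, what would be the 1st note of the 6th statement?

With 2-note cells, note 1 of each statement runs B3, A3, G3.
Extending down a 2nd: F3 → Eb3 → Db3.

Db3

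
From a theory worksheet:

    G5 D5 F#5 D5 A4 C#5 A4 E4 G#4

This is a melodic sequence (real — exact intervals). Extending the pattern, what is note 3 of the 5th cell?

A#3

The unit is 3 notes. Position-3 pitches of the 3 shown cells: F#5, C#5, G#4.
Extending down a 4th: D#4 → A#3.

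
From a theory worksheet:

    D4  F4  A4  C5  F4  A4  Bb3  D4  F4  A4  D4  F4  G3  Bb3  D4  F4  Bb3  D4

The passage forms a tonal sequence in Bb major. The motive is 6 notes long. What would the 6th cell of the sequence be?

A2 C3 Eb3 G3 C3 Eb3

With a 6-note motive the entries are D4, Bb3, G3, each down a 3rd from the previous.
Continuing the starts: Eb3 → C3 → A2.
From A2 the diatonic shape gives A2 C3 Eb3 G3 C3 Eb3.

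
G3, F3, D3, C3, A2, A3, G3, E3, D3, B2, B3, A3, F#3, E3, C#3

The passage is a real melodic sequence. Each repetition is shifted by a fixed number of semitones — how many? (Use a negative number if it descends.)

2

With a 5-note motive the entries are G3, A3, B3, each up a 2nd from the previous.
G3 to A3 spans +2 semitones.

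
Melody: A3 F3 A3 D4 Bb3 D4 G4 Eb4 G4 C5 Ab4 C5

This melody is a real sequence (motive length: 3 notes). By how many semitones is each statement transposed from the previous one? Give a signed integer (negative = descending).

Taking 3-note groups, the heads are A3, D4, G4, C5: the pattern moves up a 4th.
A3→D4 is 62 − 57 = 5 semitones.

5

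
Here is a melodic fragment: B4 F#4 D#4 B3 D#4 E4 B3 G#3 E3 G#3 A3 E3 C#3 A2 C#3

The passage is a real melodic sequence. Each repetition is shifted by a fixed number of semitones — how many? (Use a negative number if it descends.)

-7

Taking 5-note groups, the heads are B4, E4, A3: the pattern moves down a 5th.
Counting half-steps from B4 to E4: -7.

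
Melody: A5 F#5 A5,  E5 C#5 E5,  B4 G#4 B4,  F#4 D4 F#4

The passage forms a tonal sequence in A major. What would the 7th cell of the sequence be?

Unit = 3 notes; the statements start on A5, E5, B4, F#4, moving down a 4th each time.
Extending down a 4th: C#4 → G#3 → D3.
Statement 7 starts on D3 and keeps the same diatonic contour: D3 B2 D3.

D3 B2 D3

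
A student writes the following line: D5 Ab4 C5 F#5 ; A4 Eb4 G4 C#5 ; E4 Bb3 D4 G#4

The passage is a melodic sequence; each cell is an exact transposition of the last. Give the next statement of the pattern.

Unit = 4 notes; the statements start on D5, A4, E4, moving down a 4th each time.
Statement 4 starts on B3 and keeps the same exact contour: B3 F3 A3 D#4.

B3 F3 A3 D#4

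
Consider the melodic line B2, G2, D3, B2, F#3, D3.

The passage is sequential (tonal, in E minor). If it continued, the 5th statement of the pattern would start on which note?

C4

The 2-note cells begin on B2, D3, F#3 — each up a 3rd from the last.
Extending the heads up a 3rd: A3 → C4.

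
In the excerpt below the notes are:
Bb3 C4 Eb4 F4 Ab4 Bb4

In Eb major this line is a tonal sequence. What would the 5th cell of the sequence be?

With a 2-note motive the entries are Bb3, Eb4, Ab4, each up a 4th from the previous.
Carrying on: D5 → G5.
From G5 the diatonic shape gives G5 Ab5.

G5 Ab5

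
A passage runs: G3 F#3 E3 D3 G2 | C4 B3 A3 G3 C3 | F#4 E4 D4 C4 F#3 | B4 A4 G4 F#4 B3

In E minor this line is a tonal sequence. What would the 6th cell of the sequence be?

A5 G5 F#5 E5 A4

Unit = 5 notes; the statements start on G3, C4, F#4, B4, moving up a 4th each time.
Carrying on: E5 → A5.
Statement 6 starts on A5 and keeps the same diatonic contour: A5 G5 F#5 E5 A4.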